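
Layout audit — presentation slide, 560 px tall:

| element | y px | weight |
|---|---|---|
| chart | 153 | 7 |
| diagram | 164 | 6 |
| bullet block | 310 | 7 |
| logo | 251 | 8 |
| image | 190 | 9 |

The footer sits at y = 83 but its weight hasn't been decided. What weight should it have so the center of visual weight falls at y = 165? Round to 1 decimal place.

w ≈ 22.4

Existing Σw = 37 (7 + 6 + 7 + 8 + 9); existing moment 7·153 + 6·164 + 7·310 + 8·251 + 9·190 = 7943.
Balance at y = 165 requires (7943 + w·83) / (37 + w) = 165.
Rearranging, w·(83 − 165) = 165·37 − 7943 = -1838, so w ≈ -1838/-82 = 22.41.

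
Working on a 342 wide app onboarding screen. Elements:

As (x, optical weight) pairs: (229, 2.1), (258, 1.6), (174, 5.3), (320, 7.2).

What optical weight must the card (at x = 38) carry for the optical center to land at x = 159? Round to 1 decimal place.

Existing Σw = 16.2 (2.1 + 1.6 + 5.3 + 7.2); existing moment 2.1·229 + 1.6·258 + 5.3·174 + 7.2·320 = 4119.9.
For the centroid to hit 159: (4119.9 + w·38) / (16.2 + w) = 159.
So w = (159·16.2 − 4119.9)/(38 − 159) = -1544.1/-121 ≈ 12.76.

w ≈ 12.8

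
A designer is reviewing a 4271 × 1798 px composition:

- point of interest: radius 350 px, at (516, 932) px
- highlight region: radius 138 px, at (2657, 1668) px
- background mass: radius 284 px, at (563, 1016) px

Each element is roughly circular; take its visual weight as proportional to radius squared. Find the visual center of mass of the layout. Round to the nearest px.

(717, 1026)

Weights ∝ r²: point of interest 350² = 122500, highlight region 138² = 19044, background mass 284² = 80656; Σw = 222200.
x: (122500·516 + 19044·2657 + 80656·563) / 222200 = 159219236 / 222200 ≈ 716.56
y: (122500·932 + 19044·1668 + 80656·1016) / 222200 = 227881888 / 222200 ≈ 1025.57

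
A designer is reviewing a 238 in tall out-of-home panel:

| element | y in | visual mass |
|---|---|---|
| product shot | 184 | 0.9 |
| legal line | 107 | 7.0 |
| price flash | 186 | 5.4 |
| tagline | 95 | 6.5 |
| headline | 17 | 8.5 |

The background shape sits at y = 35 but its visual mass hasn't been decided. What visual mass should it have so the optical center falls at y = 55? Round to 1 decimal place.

w ≈ 56.2

Fixed elements: Σw = 0.9 + 7.0 + 5.4 + 6.5 + 8.5 = 28.3, Σw·y = 0.9·184 + 7.0·107 + 5.4·186 + 6.5·95 + 8.5·17 = 2681.0.
Balance at y = 55 requires (2681.0 + w·35) / (28.3 + w) = 55.
Solving: w = (55·28.3 − 2681.0) / (35 − 55) = -1124.5 / -20 ≈ 56.22.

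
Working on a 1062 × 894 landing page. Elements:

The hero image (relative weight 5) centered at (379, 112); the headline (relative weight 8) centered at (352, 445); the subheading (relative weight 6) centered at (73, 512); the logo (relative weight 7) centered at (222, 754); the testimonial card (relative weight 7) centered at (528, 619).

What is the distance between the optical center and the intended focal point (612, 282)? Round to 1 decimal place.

≈ 373.8

Total weight = 5 + 8 + 6 + 7 + 7 = 33.
x-moment: 5·379 + 8·352 + 6·73 + 7·222 + 7·528 = 10399; centroid 10399/33 ≈ 315.12.
y-moment: 5·112 + 8·445 + 6·512 + 7·754 + 7·619 = 16803; centroid 16803/33 ≈ 509.18.
Offset from (612, 282): Δx ≈ -296.88, Δy ≈ 227.18; distance = √(Δx² + Δy²) ≈ 373.83.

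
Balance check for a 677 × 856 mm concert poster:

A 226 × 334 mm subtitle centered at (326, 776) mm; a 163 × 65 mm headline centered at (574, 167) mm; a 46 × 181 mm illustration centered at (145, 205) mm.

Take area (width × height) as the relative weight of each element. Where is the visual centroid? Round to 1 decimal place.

Areas: subtitle 226·334 = 75484, headline 163·65 = 10595, illustration 46·181 = 8326. Total weight = 94405.
Σw·x = 75484·326 + 10595·574 + 8326·145 = 31896584, so x̄ = 31896584/94405 ≈ 337.87.
Σw·y = 75484·776 + 10595·167 + 8326·205 = 62051779, so ȳ = 62051779/94405 ≈ 657.29.

(337.9, 657.3)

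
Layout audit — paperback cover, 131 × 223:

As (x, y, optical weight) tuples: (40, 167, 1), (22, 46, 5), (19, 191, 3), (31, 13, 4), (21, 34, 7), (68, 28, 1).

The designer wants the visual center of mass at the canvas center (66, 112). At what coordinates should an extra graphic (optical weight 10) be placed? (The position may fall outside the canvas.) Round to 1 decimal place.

New total weight: (1 + 5 + 3 + 4 + 7 + 1) + 10 = 31.
x: target moment 31×66 = 2046; current 1·40 + 5·22 + 3·19 + 4·31 + 7·21 + 1·68 = 546; the extra graphic supplies 1500, so x = 1500/10 ≈ 150.00.
y: target moment 31×112 = 3472; current 1·167 + 5·46 + 3·191 + 4·13 + 7·34 + 1·28 = 1288; the extra graphic supplies 2184, so y = 2184/10 ≈ 218.40.

(150.0, 218.4)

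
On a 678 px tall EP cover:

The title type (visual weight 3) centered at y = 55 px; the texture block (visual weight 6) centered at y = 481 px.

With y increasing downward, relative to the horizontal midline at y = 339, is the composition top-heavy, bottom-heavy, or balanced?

Weights sum to 3 + 6 = 9.
y-moment: 3·55 + 6·481 = 3051; centroid 3051/9 ≈ 339.00.
That equals the midline 339 — balanced.

balanced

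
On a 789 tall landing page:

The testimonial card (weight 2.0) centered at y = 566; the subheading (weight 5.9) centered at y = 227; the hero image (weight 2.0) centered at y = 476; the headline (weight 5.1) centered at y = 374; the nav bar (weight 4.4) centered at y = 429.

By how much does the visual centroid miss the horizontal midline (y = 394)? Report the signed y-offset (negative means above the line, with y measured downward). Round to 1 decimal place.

Weights sum to 2.0 + 5.9 + 2.0 + 5.1 + 4.4 = 19.4.
y-moment: 2.0·566 + 5.9·227 + 2.0·476 + 5.1·374 + 4.4·429 = 7218.3; centroid 7218.3/19.4 ≈ 372.08.
Difference: 372.08 − 394 ≈ -21.92.

≈ -21.9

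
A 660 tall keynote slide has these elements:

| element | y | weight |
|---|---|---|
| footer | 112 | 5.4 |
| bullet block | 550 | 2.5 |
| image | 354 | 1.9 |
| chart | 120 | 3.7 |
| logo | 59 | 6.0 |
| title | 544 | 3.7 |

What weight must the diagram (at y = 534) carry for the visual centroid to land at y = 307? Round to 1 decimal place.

Existing Σw = 23.2 (5.4 + 2.5 + 1.9 + 3.7 + 6.0 + 3.7); existing moment 5.4·112 + 2.5·550 + 1.9·354 + 3.7·120 + 6.0·59 + 3.7·544 = 5463.2.
For the centroid to hit 307: (5463.2 + w·534) / (23.2 + w) = 307.
Solving: w = (307·23.2 − 5463.2) / (534 − 307) = 1659.2 / 227 ≈ 7.31.

w ≈ 7.3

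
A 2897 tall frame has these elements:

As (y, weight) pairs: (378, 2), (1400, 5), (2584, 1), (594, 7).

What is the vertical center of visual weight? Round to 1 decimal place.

Total weight = 2 + 5 + 1 + 7 = 15.
y-moment: 2·378 + 5·1400 + 1·2584 + 7·594 = 14498; centroid 14498/15 ≈ 966.53.

y ≈ 966.5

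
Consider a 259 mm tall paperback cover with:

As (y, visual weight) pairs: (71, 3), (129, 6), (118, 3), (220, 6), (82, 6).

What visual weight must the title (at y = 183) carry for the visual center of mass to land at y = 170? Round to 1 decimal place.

Known weights sum to 3 + 6 + 3 + 6 + 6 = 24; their moment is 3·71 + 6·129 + 3·118 + 6·220 + 6·82 = 3153.
For the centroid to hit 170: (3153 + w·183) / (24 + w) = 170.
Solving: w = (170·24 − 3153) / (183 − 170) = 927 / 13 ≈ 71.31.

w ≈ 71.3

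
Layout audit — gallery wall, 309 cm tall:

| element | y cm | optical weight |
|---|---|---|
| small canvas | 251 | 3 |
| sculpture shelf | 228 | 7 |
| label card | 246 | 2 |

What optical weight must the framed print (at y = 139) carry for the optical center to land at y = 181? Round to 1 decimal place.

Existing Σw = 12 (3 + 7 + 2); existing moment 3·251 + 7·228 + 2·246 = 2841.
Set Σw·y/Σw = 181: (2841 + 139w) = 181·(12 + w).
So w = (181·12 − 2841)/(139 − 181) = -669/-42 ≈ 15.93.

w ≈ 15.9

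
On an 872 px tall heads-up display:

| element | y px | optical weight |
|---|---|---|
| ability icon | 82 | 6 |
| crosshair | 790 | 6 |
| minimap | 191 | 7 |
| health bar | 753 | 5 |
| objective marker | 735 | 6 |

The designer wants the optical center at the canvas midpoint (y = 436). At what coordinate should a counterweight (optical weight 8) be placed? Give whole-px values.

New total weight: (6 + 6 + 7 + 5 + 6) + 8 = 38.
Along y: (14744 + 8·y) / 38 = 436 (existing moment 6·82 + 6·790 + 7·191 + 5·753 + 6·735 = 14744) ⇒ y = (16568 − 14744) / 8 ≈ 228.00.

y ≈ 228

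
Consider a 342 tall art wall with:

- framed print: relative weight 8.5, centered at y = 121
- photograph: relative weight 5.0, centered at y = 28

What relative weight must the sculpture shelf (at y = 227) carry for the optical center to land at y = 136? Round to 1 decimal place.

w ≈ 7.3

Known weights sum to 8.5 + 5.0 = 13.5; their moment is 8.5·121 + 5.0·28 = 1168.5.
For the centroid to hit 136: (1168.5 + w·227) / (13.5 + w) = 136.
Solving: w = (136·13.5 − 1168.5) / (227 − 136) = 667.5 / 91 ≈ 7.34.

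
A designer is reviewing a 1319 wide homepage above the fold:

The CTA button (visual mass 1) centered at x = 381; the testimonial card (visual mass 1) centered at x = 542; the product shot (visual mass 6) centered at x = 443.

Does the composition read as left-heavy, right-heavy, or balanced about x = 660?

Total weight = 1 + 1 + 6 = 8.
x: (1·381 + 1·542 + 6·443) / 8 = 3581 / 8 ≈ 447.62
Since 447.6 is left of 660, the composition reads left-heavy.

left-heavy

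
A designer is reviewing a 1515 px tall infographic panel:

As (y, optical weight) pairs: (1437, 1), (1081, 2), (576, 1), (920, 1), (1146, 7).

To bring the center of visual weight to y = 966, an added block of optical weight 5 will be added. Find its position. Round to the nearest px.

y ≈ 661

After adding the added block, total weight = 1 + 2 + 1 + 1 + 7 + 5 = 17.
y: target moment 17×966 = 16422; current 1·1437 + 2·1081 + 1·576 + 1·920 + 7·1146 = 13117; the added block supplies 3305, so y = 3305/5 ≈ 661.00.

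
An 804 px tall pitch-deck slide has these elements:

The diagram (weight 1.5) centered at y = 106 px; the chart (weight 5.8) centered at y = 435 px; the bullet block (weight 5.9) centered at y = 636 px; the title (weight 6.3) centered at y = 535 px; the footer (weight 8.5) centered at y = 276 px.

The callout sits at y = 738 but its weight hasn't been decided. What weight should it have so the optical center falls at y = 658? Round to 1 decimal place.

w ≈ 78.4

Existing Σw = 28.0 (1.5 + 5.8 + 5.9 + 6.3 + 8.5); existing moment 1.5·106 + 5.8·435 + 5.9·636 + 6.3·535 + 8.5·276 = 12150.9.
For the centroid to hit 658: (12150.9 + w·738) / (28.0 + w) = 658.
Solving: w = (658·28.0 − 12150.9) / (738 − 658) = 6273.1 / 80 ≈ 78.41.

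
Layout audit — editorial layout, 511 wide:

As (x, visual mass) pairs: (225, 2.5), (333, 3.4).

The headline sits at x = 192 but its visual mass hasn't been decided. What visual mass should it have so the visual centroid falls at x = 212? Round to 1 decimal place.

Existing Σw = 5.9 (2.5 + 3.4); existing moment 2.5·225 + 3.4·333 = 1694.7.
Set Σw·x/Σw = 212: (1694.7 + 192w) = 212·(5.9 + w).
Rearranging, w·(192 − 212) = 212·5.9 − 1694.7 = -443.9, so w ≈ -443.9/-20 = 22.19.

w ≈ 22.2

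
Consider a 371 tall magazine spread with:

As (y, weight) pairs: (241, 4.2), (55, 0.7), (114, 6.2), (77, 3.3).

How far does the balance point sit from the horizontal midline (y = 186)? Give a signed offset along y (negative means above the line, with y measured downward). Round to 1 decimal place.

Total weight = 4.2 + 0.7 + 6.2 + 3.3 = 14.4.
y-moment: 4.2·241 + 0.7·55 + 6.2·114 + 3.3·77 = 2011.6; centroid 2011.6/14.4 ≈ 139.69.
Against y = 186, that's 139.69 − 186 = -46.31.

≈ -46.3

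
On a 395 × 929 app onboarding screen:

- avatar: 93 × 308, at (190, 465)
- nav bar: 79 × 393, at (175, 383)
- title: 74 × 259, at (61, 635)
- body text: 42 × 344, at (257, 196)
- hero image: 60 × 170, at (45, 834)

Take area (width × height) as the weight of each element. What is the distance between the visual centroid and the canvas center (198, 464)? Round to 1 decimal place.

≈ 41.9

Areas: avatar 93·308 = 28644, nav bar 79·393 = 31047, title 74·259 = 19166, body text 42·344 = 14448, hero image 60·170 = 10200. Total weight = 103505.
Σw·x = 28644·190 + 31047·175 + 19166·61 + 14448·257 + 10200·45 = 16216847, so x̄ = 16216847/103505 ≈ 156.68.
Σw·y = 28644·465 + 31047·383 + 19166·635 + 14448·196 + 10200·834 = 48719479, so ȳ = 48719479/103505 ≈ 470.70.
From (198, 464): dx = -41.32, dy = 6.70, so the distance is √(dx²+dy²) ≈ 41.86.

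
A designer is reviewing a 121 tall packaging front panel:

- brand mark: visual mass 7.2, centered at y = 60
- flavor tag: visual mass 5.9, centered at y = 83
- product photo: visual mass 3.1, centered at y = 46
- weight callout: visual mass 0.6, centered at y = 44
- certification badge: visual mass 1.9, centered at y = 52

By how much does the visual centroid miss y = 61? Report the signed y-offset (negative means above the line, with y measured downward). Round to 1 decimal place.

Weights sum to 7.2 + 5.9 + 3.1 + 0.6 + 1.9 = 18.7.
Σw·y = 7.2·60 + 5.9·83 + 3.1·46 + 0.6·44 + 1.9·52 = 1189.5, so ȳ = 1189.5/18.7 ≈ 63.61.
Against y = 61, that's 63.61 − 61 = 2.61.

≈ 2.6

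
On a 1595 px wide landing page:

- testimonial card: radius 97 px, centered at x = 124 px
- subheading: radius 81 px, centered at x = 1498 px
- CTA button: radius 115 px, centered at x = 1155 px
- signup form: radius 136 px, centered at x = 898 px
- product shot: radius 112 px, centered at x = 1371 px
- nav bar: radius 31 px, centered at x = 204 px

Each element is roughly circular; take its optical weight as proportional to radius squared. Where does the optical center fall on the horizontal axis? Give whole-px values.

r² weights: testimonial card 97² = 9409, subheading 81² = 6561, CTA button 115² = 13225, signup form 136² = 18496, product shot 112² = 12544, nav bar 31² = 961. Total = 61196.
x: (9409·124 + 6561·1498 + 13225·1155 + 18496·898 + 12544·1371 + 961·204) / 61196 = 60273245 / 61196 ≈ 984.92

x ≈ 985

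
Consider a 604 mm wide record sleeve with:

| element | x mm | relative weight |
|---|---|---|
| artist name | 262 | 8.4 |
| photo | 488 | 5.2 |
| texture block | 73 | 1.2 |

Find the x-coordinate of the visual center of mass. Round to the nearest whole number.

x ≈ 326

Weights sum to 8.4 + 5.2 + 1.2 = 14.8.
Σw·x = 8.4·262 + 5.2·488 + 1.2·73 = 4826.0, so x̄ = 4826.0/14.8 ≈ 326.08.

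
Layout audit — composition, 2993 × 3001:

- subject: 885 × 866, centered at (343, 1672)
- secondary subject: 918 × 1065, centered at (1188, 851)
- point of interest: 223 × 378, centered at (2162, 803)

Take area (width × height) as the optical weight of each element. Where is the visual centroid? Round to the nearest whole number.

Taking area as weight: subject 885·866 = 766410, secondary subject 918·1065 = 977670, point of interest 223·378 = 84294. Sum 1828374.
x: (766410·343 + 977670·1188 + 84294·2162) / 1828374 = 1606594218 / 1828374 ≈ 878.70
y: (766410·1672 + 977670·851 + 84294·803) / 1828374 = 2181122772 / 1828374 ≈ 1192.93

(879, 1193)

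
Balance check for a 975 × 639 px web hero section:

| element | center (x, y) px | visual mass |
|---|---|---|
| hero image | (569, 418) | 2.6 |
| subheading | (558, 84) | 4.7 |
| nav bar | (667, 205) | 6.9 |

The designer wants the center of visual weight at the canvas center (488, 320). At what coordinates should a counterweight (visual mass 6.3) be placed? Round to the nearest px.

With the counterweight, Σw becomes 2.6 + 4.7 + 6.9 + 6.3 = 20.5.
Along x: (8704.3 + 6.3·x) / 20.5 = 488 (existing moment 2.6·569 + 4.7·558 + 6.9·667 = 8704.3) ⇒ x = (10004.0 − 8704.3) / 6.3 ≈ 206.30.
Along y: (2896.1 + 6.3·y) / 20.5 = 320 (existing moment 2.6·418 + 4.7·84 + 6.9·205 = 2896.1) ⇒ y = (6560.0 − 2896.1) / 6.3 ≈ 581.57.

(206, 582)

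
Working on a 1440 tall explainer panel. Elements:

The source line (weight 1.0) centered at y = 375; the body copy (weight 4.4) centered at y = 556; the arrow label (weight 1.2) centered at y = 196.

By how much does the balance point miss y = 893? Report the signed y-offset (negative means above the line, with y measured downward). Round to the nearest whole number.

Weights sum to 1.0 + 4.4 + 1.2 = 6.6.
Σw·y = 1.0·375 + 4.4·556 + 1.2·196 = 3056.6, so ȳ = 3056.6/6.6 ≈ 463.12.
Offset from y = 893: 463.12 − 893 ≈ -429.88.

≈ -430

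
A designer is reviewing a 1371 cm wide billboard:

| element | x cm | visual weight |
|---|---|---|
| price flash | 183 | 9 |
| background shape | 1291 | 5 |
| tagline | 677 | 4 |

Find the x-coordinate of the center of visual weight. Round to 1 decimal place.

x ≈ 600.6

Σw = 9 + 5 + 4 = 18.
Σw·x = 9·183 + 5·1291 + 4·677 = 10810, so x̄ = 10810/18 ≈ 600.56.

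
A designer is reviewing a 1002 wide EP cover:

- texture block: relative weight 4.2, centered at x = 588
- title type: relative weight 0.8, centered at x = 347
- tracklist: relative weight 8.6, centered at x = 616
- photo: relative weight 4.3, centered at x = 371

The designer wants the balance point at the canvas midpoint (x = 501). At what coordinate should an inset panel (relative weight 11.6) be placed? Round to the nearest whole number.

After adding the inset panel, total weight = 4.2 + 0.8 + 8.6 + 4.3 + 11.6 = 29.5.
x: target moment 29.5×501 = 14779.5; current 4.2·588 + 0.8·347 + 8.6·616 + 4.3·371 = 9640.1; the inset panel supplies 5139.4, so x = 5139.4/11.6 ≈ 443.05.

x ≈ 443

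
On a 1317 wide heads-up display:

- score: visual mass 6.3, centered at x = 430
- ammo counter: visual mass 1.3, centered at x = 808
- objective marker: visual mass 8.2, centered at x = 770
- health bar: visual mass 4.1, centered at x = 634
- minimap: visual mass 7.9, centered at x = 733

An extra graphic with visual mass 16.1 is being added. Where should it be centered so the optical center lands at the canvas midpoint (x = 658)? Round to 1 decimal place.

New total weight: (6.3 + 1.3 + 8.2 + 4.1 + 7.9) + 16.1 = 43.9.
x: need Σw·x = 43.9·658 = 28886.2. Existing = 6.3·430 + 1.3·808 + 8.2·770 + 4.1·634 + 7.9·733 = 18463.5. Remainder 10422.7 / 16.1 ≈ 647.37.

x ≈ 647.4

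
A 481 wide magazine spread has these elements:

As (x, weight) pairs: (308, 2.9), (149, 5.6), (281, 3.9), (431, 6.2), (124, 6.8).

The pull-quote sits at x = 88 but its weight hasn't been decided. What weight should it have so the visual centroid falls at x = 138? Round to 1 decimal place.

Fixed elements: Σw = 2.9 + 5.6 + 3.9 + 6.2 + 6.8 = 25.4, Σw·x = 2.9·308 + 5.6·149 + 3.9·281 + 6.2·431 + 6.8·124 = 6338.9.
Balance at x = 138 requires (6338.9 + w·88) / (25.4 + w) = 138.
Rearranging, w·(88 − 138) = 138·25.4 − 6338.9 = -2833.7, so w ≈ -2833.7/-50 = 56.67.

w ≈ 56.7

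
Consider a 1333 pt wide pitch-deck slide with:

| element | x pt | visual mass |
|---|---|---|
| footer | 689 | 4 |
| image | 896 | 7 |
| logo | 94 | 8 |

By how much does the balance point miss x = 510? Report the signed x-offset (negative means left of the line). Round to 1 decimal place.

Total weight = 4 + 7 + 8 = 19.
Σw·x = 4·689 + 7·896 + 8·94 = 9780, so x̄ = 9780/19 ≈ 514.74.
Difference: 514.74 − 510 ≈ 4.74.

≈ 4.7 pt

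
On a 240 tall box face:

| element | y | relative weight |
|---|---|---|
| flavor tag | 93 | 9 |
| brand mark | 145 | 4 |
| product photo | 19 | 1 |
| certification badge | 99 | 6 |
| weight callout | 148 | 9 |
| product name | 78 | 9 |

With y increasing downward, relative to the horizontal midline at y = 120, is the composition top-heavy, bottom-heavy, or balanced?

Weights sum to 9 + 4 + 1 + 6 + 9 + 9 = 38.
y-moment: 9·93 + 4·145 + 1·19 + 6·99 + 9·148 + 9·78 = 4064; centroid 4064/38 ≈ 106.95.
106.9 lies above (smaller y than) the midline 120, so the layout is top-heavy.

top-heavy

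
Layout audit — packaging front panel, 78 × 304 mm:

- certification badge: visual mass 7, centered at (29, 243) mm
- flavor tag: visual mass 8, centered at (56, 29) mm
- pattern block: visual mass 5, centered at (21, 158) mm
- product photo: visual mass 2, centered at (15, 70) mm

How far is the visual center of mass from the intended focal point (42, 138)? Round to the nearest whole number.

≈ 10 mm

Total weight = 7 + 8 + 5 + 2 = 22.
Σw·x = 7·29 + 8·56 + 5·21 + 2·15 = 786, so x̄ = 786/22 ≈ 35.73.
Σw·y = 7·243 + 8·29 + 5·158 + 2·70 = 2863, so ȳ = 2863/22 ≈ 130.14.
Offset from (42, 138): Δx ≈ -6.27, Δy ≈ -7.86; distance = √(Δx² + Δy²) ≈ 10.06.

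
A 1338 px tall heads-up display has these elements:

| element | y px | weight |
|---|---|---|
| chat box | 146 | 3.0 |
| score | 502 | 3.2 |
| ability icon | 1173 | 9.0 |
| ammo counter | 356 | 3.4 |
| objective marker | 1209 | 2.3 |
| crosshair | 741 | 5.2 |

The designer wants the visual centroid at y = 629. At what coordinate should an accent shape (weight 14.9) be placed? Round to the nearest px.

New total weight: (3.0 + 3.2 + 9.0 + 3.4 + 2.3 + 5.2) + 14.9 = 41.0.
Along y: (20445.7 + 14.9·y) / 41.0 = 629 (existing moment 3.0·146 + 3.2·502 + 9.0·1173 + 3.4·356 + 2.3·1209 + 5.2·741 = 20445.7) ⇒ y = (25789.0 − 20445.7) / 14.9 ≈ 358.61.

y ≈ 359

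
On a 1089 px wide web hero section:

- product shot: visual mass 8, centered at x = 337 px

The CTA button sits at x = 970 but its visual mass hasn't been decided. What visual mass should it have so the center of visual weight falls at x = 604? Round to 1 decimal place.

w ≈ 5.8

The single fixed element contributes weight 8, moment 8·337 = 2696.
For the centroid to hit 604: (2696 + w·970) / (8 + w) = 604.
So w = (604·8 − 2696)/(970 − 604) = 2136/366 ≈ 5.84.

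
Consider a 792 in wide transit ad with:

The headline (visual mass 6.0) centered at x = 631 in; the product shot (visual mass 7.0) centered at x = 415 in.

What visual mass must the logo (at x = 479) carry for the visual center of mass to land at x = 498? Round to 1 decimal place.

Fixed elements: Σw = 6.0 + 7.0 = 13.0, Σw·x = 6.0·631 + 7.0·415 = 6691.0.
For the centroid to hit 498: (6691.0 + w·479) / (13.0 + w) = 498.
Solving: w = (498·13.0 − 6691.0) / (479 − 498) = -217.0 / -19 ≈ 11.42.

w ≈ 11.4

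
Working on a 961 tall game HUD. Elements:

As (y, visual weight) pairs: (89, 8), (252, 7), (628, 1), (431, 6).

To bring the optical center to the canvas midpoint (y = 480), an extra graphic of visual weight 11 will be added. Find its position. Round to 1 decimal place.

y ≈ 922.7

New total weight: (8 + 7 + 1 + 6) + 11 = 33.
y: need Σw·y = 33·480 = 15840. Existing = 8·89 + 7·252 + 1·628 + 6·431 = 5690. Remainder 10150 / 11 ≈ 922.73.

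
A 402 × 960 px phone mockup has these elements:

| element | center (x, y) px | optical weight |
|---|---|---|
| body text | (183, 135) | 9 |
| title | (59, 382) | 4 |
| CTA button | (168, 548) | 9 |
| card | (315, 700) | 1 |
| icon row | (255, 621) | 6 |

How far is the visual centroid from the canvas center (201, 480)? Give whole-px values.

≈ 66 px

Total weight = 9 + 4 + 9 + 1 + 6 = 29.
x-moment: 9·183 + 4·59 + 9·168 + 1·315 + 6·255 = 5240; centroid 5240/29 ≈ 180.69.
y-moment: 9·135 + 4·382 + 9·548 + 1·700 + 6·621 = 12101; centroid 12101/29 ≈ 417.28.
Relative to (201, 480): Δ = (-20.31, -62.72); |Δ| = √(-20.31² + -62.72²) ≈ 65.93.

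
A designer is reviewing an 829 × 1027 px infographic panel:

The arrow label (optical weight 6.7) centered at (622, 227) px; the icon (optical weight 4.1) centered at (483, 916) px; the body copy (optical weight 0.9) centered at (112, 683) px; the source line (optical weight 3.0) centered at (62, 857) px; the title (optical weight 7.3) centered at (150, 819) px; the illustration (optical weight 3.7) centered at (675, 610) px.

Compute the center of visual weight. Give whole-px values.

Σw = 6.7 + 4.1 + 0.9 + 3.0 + 7.3 + 3.7 = 25.7.
x: moment 10027.0 / weight 25.7 ≈ 390.16
Σw·y = 16697.9; ȳ = 16697.9/25.7 ≈ 649.72.

(390, 650)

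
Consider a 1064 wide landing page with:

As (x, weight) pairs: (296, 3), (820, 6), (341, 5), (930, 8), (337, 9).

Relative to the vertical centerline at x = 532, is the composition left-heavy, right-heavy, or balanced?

Σw = 3 + 6 + 5 + 8 + 9 = 31.
Σw·x = 3·296 + 6·820 + 5·341 + 8·930 + 9·337 = 17986, so x̄ = 17986/31 ≈ 580.19.
Since 580.2 is right of 532, the composition reads right-heavy.

right-heavy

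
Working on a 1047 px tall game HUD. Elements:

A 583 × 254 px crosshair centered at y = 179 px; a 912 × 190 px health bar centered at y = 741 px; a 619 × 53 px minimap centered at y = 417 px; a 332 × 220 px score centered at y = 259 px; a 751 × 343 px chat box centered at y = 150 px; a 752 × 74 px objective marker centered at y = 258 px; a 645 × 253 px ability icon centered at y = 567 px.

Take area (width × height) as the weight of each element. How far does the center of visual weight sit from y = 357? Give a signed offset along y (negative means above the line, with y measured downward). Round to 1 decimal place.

Areas: crosshair 583·254 = 148082, health bar 912·190 = 173280, minimap 619·53 = 32807, score 332·220 = 73040, chat box 751·343 = 257593, objective marker 752·74 = 55648, ability icon 645·253 = 163185. Total weight = 903635.
Σw·y = 148082·179 + 173280·741 + 32807·417 + 73040·259 + 257593·150 + 55648·258 + 163185·567 = 333027066, so ȳ = 333027066/903635 ≈ 368.54.
Difference: 368.54 − 357 ≈ 11.54.

≈ 11.5 px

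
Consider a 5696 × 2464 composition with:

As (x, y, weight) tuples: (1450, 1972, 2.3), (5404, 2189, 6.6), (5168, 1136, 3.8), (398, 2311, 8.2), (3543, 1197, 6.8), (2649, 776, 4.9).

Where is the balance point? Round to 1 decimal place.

(3036.1, 1662.3)

Total weight = 2.3 + 6.6 + 3.8 + 8.2 + 6.8 + 4.9 = 32.6.
x-moment: 2.3·1450 + 6.6·5404 + 3.8·5168 + 8.2·398 + 6.8·3543 + 4.9·2649 = 98975.9; centroid 98975.9/32.6 ≈ 3036.07.
y-moment: 2.3·1972 + 6.6·2189 + 3.8·1136 + 8.2·2311 + 6.8·1197 + 4.9·776 = 54192.0; centroid 54192.0/32.6 ≈ 1662.33.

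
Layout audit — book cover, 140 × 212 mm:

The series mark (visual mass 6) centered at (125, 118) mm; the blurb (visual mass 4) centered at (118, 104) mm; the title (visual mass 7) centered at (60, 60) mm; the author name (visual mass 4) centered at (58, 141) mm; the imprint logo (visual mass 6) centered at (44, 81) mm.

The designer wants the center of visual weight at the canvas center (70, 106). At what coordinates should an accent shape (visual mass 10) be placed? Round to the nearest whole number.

With the accent shape, Σw becomes 6 + 4 + 7 + 4 + 6 + 10 = 37.
x: target moment 37×70 = 2590; current 6·125 + 4·118 + 7·60 + 4·58 + 6·44 = 2138; the accent shape supplies 452, so x = 452/10 ≈ 45.20.
y: target moment 37×106 = 3922; current 6·118 + 4·104 + 7·60 + 4·141 + 6·81 = 2594; the accent shape supplies 1328, so y = 1328/10 ≈ 132.80.

(45, 133)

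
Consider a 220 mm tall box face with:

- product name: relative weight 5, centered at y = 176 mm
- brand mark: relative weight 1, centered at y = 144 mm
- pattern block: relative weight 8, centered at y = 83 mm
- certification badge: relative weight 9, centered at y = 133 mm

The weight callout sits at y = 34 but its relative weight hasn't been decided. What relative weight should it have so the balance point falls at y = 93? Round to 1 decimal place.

Fixed elements: Σw = 5 + 1 + 8 + 9 = 23, Σw·y = 5·176 + 1·144 + 8·83 + 9·133 = 2885.
Balance at y = 93 requires (2885 + w·34) / (23 + w) = 93.
So w = (93·23 − 2885)/(34 − 93) = -746/-59 ≈ 12.64.

w ≈ 12.6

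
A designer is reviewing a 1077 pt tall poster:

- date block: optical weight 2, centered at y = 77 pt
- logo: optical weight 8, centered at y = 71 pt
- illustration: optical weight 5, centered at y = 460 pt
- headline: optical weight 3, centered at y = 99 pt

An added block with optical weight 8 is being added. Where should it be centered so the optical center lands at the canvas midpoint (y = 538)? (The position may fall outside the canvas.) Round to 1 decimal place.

y ≈ 1333.6

With the added block, Σw becomes 2 + 8 + 5 + 3 + 8 = 26.
y: target moment 26×538 = 13988; current 2·77 + 8·71 + 5·460 + 3·99 = 3319; the added block supplies 10669, so y = 10669/8 ≈ 1333.62.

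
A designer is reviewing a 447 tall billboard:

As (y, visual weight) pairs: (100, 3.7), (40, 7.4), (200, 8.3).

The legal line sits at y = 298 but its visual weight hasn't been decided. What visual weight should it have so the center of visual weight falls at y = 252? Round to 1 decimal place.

w ≈ 55.7

Fixed elements: Σw = 3.7 + 7.4 + 8.3 = 19.4, Σw·y = 3.7·100 + 7.4·40 + 8.3·200 = 2326.0.
Set Σw·y/Σw = 252: (2326.0 + 298w) = 252·(19.4 + w).
Rearranging, w·(298 − 252) = 252·19.4 − 2326.0 = 2562.8, so w ≈ 2562.8/46 = 55.71.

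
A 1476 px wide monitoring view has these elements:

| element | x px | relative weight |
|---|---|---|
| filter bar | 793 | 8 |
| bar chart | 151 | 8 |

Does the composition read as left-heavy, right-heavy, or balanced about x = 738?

Σw = 8 + 8 = 16.
Σw·x = 8·793 + 8·151 = 7552, so x̄ = 7552/16 ≈ 472.00.
Since 472.0 is left of 738, the composition reads left-heavy.

left-heavy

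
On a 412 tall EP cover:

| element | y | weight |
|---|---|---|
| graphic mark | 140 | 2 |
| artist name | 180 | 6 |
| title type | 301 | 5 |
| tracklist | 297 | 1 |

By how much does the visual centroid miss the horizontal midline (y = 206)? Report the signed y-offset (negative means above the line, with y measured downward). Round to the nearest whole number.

≈ 20

Σw = 2 + 6 + 5 + 1 = 14.
Σw·y = 2·140 + 6·180 + 5·301 + 1·297 = 3162, so ȳ = 3162/14 ≈ 225.86.
Difference: 225.86 − 206 ≈ 19.86.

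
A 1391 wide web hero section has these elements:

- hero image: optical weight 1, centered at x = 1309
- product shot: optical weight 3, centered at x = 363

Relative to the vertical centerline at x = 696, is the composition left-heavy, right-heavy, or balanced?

left-heavy

Weights sum to 1 + 3 = 4.
x: (1·1309 + 3·363) / 4 = 2398 / 4 ≈ 599.50
Since 599.5 is left of 696, the composition reads left-heavy.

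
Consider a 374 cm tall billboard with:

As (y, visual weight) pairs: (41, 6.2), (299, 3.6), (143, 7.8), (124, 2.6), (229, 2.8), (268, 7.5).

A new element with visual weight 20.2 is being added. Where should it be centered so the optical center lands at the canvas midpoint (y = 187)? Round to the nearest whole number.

After adding the new element, total weight = 6.2 + 3.6 + 7.8 + 2.6 + 2.8 + 7.5 + 20.2 = 50.7.
Along y: (5419.6 + 20.2·y) / 50.7 = 187 (existing moment 6.2·41 + 3.6·299 + 7.8·143 + 2.6·124 + 2.8·229 + 7.5·268 = 5419.6) ⇒ y = (9480.9 − 5419.6) / 20.2 ≈ 201.05.

y ≈ 201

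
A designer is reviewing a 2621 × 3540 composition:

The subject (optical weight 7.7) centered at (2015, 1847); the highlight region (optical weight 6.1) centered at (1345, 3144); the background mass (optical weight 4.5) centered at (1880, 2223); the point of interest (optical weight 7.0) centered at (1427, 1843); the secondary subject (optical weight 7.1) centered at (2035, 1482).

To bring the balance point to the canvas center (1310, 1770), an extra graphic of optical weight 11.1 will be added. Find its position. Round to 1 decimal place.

(33.1, 916.0)

After adding the extra graphic, total weight = 7.7 + 6.1 + 4.5 + 7.0 + 7.1 + 11.1 = 43.5.
x: target moment 43.5×1310 = 56985.0; current 7.7·2015 + 6.1·1345 + 4.5·1880 + 7.0·1427 + 7.1·2035 = 56617.5; the extra graphic supplies 367.5, so x = 367.5/11.1 ≈ 33.11.
y: target moment 43.5×1770 = 76995.0; current 7.7·1847 + 6.1·3144 + 4.5·2223 + 7.0·1843 + 7.1·1482 = 66827.0; the extra graphic supplies 10168.0, so y = 10168.0/11.1 ≈ 916.04.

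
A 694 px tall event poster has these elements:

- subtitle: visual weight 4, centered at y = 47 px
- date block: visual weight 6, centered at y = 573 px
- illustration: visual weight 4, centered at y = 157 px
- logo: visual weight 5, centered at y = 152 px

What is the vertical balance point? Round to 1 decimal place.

Weights sum to 4 + 6 + 4 + 5 = 19.
y-moment: 4·47 + 6·573 + 4·157 + 5·152 = 5014; centroid 5014/19 ≈ 263.89.

y ≈ 263.9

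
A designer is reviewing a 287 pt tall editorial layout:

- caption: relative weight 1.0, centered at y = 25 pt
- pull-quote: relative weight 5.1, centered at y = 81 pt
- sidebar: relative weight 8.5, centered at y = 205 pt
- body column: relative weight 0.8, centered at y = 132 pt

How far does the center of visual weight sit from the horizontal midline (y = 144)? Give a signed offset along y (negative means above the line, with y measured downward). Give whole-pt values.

Total weight = 1.0 + 5.1 + 8.5 + 0.8 = 15.4.
y-moment: 1.0·25 + 5.1·81 + 8.5·205 + 0.8·132 = 2286.2; centroid 2286.2/15.4 ≈ 148.45.
Offset from y = 144: 148.45 − 144 ≈ 4.45.

≈ 4 pt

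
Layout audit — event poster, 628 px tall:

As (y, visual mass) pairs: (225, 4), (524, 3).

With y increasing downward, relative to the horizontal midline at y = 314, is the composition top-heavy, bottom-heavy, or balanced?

Weights sum to 4 + 3 = 7.
y: (4·225 + 3·524) / 7 = 2472 / 7 ≈ 353.14
Since 353.1 is below (larger y than) 314, the composition reads bottom-heavy.

bottom-heavy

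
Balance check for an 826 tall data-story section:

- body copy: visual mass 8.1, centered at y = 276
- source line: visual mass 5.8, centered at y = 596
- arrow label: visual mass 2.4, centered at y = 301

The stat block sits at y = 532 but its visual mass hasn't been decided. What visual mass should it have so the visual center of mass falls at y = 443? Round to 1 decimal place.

w ≈ 9.1

Existing Σw = 16.3 (8.1 + 5.8 + 2.4); existing moment 8.1·276 + 5.8·596 + 2.4·301 = 6414.8.
Set Σw·y/Σw = 443: (6414.8 + 532w) = 443·(16.3 + w).
Solving: w = (443·16.3 − 6414.8) / (532 − 443) = 806.1 / 89 ≈ 9.06.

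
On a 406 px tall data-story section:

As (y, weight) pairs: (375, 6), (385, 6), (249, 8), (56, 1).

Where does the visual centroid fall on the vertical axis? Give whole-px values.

Σw = 6 + 6 + 8 + 1 = 21.
y: (6·375 + 6·385 + 8·249 + 1·56) / 21 = 6608 / 21 ≈ 314.67

y ≈ 315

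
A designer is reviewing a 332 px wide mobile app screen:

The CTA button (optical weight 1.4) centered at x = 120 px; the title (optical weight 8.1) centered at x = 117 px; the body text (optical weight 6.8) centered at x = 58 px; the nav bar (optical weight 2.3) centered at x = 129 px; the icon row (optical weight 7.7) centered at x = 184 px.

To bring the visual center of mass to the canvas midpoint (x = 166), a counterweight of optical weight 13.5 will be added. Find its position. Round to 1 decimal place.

x ≈ 250.6

After adding the counterweight, total weight = 1.4 + 8.1 + 6.8 + 2.3 + 7.7 + 13.5 = 39.8.
x: need Σw·x = 39.8·166 = 6606.8. Existing = 1.4·120 + 8.1·117 + 6.8·58 + 2.3·129 + 7.7·184 = 3223.6. Remainder 3383.2 / 13.5 ≈ 250.61.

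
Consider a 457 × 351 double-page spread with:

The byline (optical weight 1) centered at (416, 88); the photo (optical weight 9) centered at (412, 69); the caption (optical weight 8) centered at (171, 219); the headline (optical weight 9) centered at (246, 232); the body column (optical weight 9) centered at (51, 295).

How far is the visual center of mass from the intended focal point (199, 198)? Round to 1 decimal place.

≈ 27.9

Σw = 1 + 9 + 8 + 9 + 9 = 36.
x: (1·416 + 9·412 + 8·171 + 9·246 + 9·51) / 36 = 8165 / 36 ≈ 226.81
y: (1·88 + 9·69 + 8·219 + 9·232 + 9·295) / 36 = 7204 / 36 ≈ 200.11
Relative to (199, 198): Δ = (27.81, 2.11); |Δ| = √(27.81² + 2.11²) ≈ 27.89.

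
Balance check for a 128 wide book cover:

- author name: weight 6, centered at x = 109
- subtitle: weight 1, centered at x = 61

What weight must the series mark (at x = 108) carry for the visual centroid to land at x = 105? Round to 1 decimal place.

w ≈ 6.7

Fixed elements: Σw = 6 + 1 = 7, Σw·x = 6·109 + 1·61 = 715.
Balance at x = 105 requires (715 + w·108) / (7 + w) = 105.
So w = (105·7 − 715)/(108 − 105) = 20/3 ≈ 6.67.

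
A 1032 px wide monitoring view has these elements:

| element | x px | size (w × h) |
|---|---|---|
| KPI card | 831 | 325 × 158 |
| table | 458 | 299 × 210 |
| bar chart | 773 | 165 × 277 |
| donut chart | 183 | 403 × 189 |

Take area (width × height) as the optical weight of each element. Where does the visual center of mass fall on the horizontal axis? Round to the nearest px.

x ≈ 511

Areas: KPI card 325·158 = 51350, table 299·210 = 62790, bar chart 165·277 = 45705, donut chart 403·189 = 76167. Total weight = 236012.
Σw·x = 51350·831 + 62790·458 + 45705·773 + 76167·183 = 120698196, so x̄ = 120698196/236012 ≈ 511.41.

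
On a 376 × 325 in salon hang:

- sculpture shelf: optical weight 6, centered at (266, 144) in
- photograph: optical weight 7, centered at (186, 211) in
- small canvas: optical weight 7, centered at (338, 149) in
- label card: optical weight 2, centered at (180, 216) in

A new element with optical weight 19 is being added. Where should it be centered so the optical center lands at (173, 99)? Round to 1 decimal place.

With the new element, Σw becomes 6 + 7 + 7 + 2 + 19 = 41.
x: need Σw·x = 41·173 = 7093. Existing = 6·266 + 7·186 + 7·338 + 2·180 = 5624. Remainder 1469 / 19 ≈ 77.32.
y: need Σw·y = 41·99 = 4059. Existing = 6·144 + 7·211 + 7·149 + 2·216 = 3816. Remainder 243 / 19 ≈ 12.79.

(77.3, 12.8)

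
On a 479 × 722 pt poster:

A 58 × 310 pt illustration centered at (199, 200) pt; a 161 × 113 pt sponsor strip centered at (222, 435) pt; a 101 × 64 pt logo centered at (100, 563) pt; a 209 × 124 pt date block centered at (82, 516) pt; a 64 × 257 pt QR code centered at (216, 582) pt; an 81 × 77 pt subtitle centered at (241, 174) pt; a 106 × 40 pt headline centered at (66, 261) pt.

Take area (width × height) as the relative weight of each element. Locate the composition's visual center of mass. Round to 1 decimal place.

Areas: illustration 58·310 = 17980, sponsor strip 161·113 = 18193, logo 101·64 = 6464, date block 209·124 = 25916, QR code 64·257 = 16448, subtitle 81·77 = 6237, headline 106·40 = 4240. Total weight = 95478.
x-moment: 17980·199 + 18193·222 + 6464·100 + 25916·82 + 16448·216 + 6237·241 + 4240·66 = 15724103; centroid 15724103/95478 ≈ 164.69.
y-moment: 17980·200 + 18193·435 + 6464·563 + 25916·516 + 16448·582 + 6237·174 + 4240·261 = 40286457; centroid 40286457/95478 ≈ 421.94.

(164.7, 421.9)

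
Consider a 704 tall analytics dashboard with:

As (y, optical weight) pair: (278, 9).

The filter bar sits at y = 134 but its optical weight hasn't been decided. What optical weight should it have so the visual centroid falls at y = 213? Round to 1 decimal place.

Known: weight 9 with moment 9·278 = 2502.
Set Σw·y/Σw = 213: (2502 + 134w) = 213·(9 + w).
Solving: w = (213·9 − 2502) / (134 − 213) = -585 / -79 ≈ 7.41.

w ≈ 7.4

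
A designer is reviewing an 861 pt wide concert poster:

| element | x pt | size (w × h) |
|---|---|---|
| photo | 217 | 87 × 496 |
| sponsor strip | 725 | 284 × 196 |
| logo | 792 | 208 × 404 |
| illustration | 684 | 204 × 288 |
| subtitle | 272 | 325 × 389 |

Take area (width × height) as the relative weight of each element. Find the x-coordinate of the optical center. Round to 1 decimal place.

x ≈ 518.6

Taking area as weight: photo 87·496 = 43152, sponsor strip 284·196 = 55664, logo 208·404 = 84032, illustration 204·288 = 58752, subtitle 325·389 = 126425. Sum 368025.
Σw·x = 43152·217 + 55664·725 + 84032·792 + 58752·684 + 126425·272 = 190847696, so x̄ = 190847696/368025 ≈ 518.57.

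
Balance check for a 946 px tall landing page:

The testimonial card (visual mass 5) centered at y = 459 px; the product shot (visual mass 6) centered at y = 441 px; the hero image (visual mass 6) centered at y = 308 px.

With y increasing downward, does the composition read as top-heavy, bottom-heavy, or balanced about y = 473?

Weights sum to 5 + 6 + 6 = 17.
Σw·y = 5·459 + 6·441 + 6·308 = 6789, so ȳ = 6789/17 ≈ 399.35.
Since 399.4 is above (smaller y than) 473, the composition reads top-heavy.

top-heavy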